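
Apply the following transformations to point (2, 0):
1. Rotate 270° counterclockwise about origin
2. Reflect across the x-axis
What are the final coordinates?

Step 1: Rotate 270° → (0, -2)
Step 2: Reflect across x-axis → (0, 2)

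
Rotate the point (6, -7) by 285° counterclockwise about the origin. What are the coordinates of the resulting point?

Rotation matrix for 285°: [[cos 285°, -sin 285°], [sin 285°, cos 285°]] ≈ [[0.258819, 0.965926], [-0.965926, 0.258819]]
[[0.258819, 0.965926], [-0.965926, 0.258819]] × [6, -7]ᵀ ≈ [-5.2086, -7.6073]ᵀ
Result: (-5.2086, -7.6073)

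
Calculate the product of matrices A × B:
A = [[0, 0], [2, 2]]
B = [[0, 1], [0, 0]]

Matrix multiplication:
C[0][0] = 0×0 + 0×0 = 0
C[0][1] = 0×1 + 0×0 = 0
C[1][0] = 2×0 + 2×0 = 0
C[1][1] = 2×1 + 2×0 = 2
Result: [[0, 0], [0, 2]]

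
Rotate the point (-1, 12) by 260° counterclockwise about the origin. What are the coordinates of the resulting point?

Rotation matrix for 260°: [[cos 260°, -sin 260°], [sin 260°, cos 260°]] ≈ [[-0.173648, 0.984808], [-0.984808, -0.173648]]
[[-0.173648, 0.984808], [-0.984808, -0.173648]] × [-1, 12]ᵀ ≈ [11.9913, -1.0990]ᵀ
Result: (11.9913, -1.0990)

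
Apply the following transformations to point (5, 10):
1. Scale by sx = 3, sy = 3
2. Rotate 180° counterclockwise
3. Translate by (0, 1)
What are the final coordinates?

Step 1: Scale → (15, 30)
Step 2: Rotate 180° → (-15, -30)
Step 3: Translate → (-15, -29)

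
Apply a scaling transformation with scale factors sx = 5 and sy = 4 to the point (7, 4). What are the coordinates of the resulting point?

Scaling matrix:
[[5, 0], [0, 4]]
Result: (7 × 5, 4 × 4) = (35, 16)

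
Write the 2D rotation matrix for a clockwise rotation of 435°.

Rotation matrix formula: [[cos θ, -sin θ], [sin θ, cos θ]]
A clockwise rotation by 435° is equivalent to a counterclockwise rotation by -435°.
For θ = -435°:
cos(-435°) = 0.2588
sin(-435°) = -0.9659
Result: [[0.2588, 0.9659], [-0.9659, 0.2588]]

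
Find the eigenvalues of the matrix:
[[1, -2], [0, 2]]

Characteristic equation: det(A - λI) = 0
λ² - (trace)λ + (det) = 0
trace = 1 + 2 = 3, det = (1)(2) - (-2)(0) = 2
λ² - (3)λ + (2) = 0
λ = (3 ± √((3)² - 4·(2))) / 2 = (3 ± √1) / 2
Solving: λ = 1, 2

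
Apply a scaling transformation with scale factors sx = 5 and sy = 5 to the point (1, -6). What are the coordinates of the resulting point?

Scaling matrix:
[[5, 0], [0, 5]]
Result: (1 × 5, -6 × 5) = (5, -30)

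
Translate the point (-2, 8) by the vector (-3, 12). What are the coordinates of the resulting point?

Translation by (-3, 12) (homogeneous matrix [[1, 0, -3], [0, 1, 12], [0, 0, 1]]):
x' = -2 + -3 = -5
y' = 8 + 12 = 20
Result: (-5, 20)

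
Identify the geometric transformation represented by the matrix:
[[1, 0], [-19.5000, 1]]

This matrix represents: vertical shear with factor -19.5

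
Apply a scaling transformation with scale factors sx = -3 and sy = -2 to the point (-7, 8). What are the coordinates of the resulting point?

Scaling matrix:
[[-3, 0], [0, -2]]
Result: (-7 × -3, 8 × -2) = (21, -16)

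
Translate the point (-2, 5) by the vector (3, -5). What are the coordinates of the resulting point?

Translation by (3, -5) (homogeneous matrix [[1, 0, 3], [0, 1, -5], [0, 0, 1]]):
x' = -2 + 3 = 1
y' = 5 + -5 = 0
Result: (1, 0)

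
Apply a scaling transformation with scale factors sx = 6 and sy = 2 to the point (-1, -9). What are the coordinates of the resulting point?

Scaling matrix:
[[6, 0], [0, 2]]
Result: (-1 × 6, -9 × 2) = (-6, -18)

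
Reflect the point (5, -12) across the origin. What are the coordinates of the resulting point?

Reflection across origin: (5, -12) → (-5, 12)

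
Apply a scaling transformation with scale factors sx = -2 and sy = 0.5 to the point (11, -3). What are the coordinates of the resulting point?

Scaling matrix:
[[-2, 0], [0, 0.50]]
Result: (11 × -2, -3 × 0.5) = (-22, -1.5)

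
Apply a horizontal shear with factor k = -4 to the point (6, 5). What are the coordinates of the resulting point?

Shear matrix for horizontal shear with factor k = -4:
[[1, -4], [0, 1]]
Result: (6, 5) → (-14, 5)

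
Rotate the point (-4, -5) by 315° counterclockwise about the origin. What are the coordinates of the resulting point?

Rotation matrix for 315°: [[cos 315°, -sin 315°], [sin 315°, cos 315°]] ≈ [[0.707107, 0.707107], [-0.707107, 0.707107]]
[[0.707107, 0.707107], [-0.707107, 0.707107]] × [-4, -5]ᵀ ≈ [-6.3640, -0.7071]ᵀ
Result: (-6.3640, -0.7071)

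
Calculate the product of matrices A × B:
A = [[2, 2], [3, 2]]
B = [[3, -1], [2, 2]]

Matrix multiplication:
C[0][0] = 2×3 + 2×2 = 10
C[0][1] = 2×-1 + 2×2 = 2
C[1][0] = 3×3 + 2×2 = 13
C[1][1] = 3×-1 + 2×2 = 1
Result: [[10, 2], [13, 1]]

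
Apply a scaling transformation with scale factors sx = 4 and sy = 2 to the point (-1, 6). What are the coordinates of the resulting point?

Scaling matrix:
[[4, 0], [0, 2]]
Result: (-1 × 4, 6 × 2) = (-4, 12)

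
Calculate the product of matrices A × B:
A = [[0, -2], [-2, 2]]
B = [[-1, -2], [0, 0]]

Matrix multiplication:
C[0][0] = 0×-1 + -2×0 = 0
C[0][1] = 0×-2 + -2×0 = 0
C[1][0] = -2×-1 + 2×0 = 2
C[1][1] = -2×-2 + 2×0 = 4
Result: [[0, 0], [2, 4]]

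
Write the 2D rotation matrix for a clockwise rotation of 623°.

Rotation matrix formula: [[cos θ, -sin θ], [sin θ, cos θ]]
A clockwise rotation by 623° is equivalent to a counterclockwise rotation by -623°.
For θ = -623°:
cos(-623°) = -0.1219
sin(-623°) = 0.9925
Result: [[-0.1219, -0.9925], [0.9925, -0.1219]]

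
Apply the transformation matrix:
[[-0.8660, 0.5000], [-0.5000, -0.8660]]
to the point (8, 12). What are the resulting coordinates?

Matrix multiplication:
[[-0.8660, 0.5000], [-0.5000, -0.8660]] × [8, 12]ᵀ
= [(-0.8660)(8) + (0.5000)(12), (-0.5000)(8) + (-0.8660)(12)]ᵀ
= [-0.9280, -14.3920]ᵀ
Result: (-0.9280, -14.3920)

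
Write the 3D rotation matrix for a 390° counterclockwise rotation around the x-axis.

Rotation matrix for counterclockwise 390° around x-axis:
cos(390°) = √3/2, sin(390°) = 1/2
Result: [[1, 0, 0], [0, √3/2, -1/2], [0, 1/2, √3/2]]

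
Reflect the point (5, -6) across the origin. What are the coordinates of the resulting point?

Reflection across origin: (5, -6) → (-5, 6)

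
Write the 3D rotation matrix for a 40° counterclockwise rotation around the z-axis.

Rotation matrix for counterclockwise 40° around z-axis:
cos(40°) = 0.7660, sin(40°) = 0.6428
Result: [[0.7660, -0.6428, 0], [0.6428, 0.7660, 0], [0, 0, 1]]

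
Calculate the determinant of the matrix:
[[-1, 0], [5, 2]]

For a 2×2 matrix [[a, b], [c, d]], det = ad - bc
det = (-1)(2) - (0)(5) = -2 - 0 = -2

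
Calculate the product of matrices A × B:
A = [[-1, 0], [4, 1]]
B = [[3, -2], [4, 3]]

Matrix multiplication:
C[0][0] = -1×3 + 0×4 = -3
C[0][1] = -1×-2 + 0×3 = 2
C[1][0] = 4×3 + 1×4 = 16
C[1][1] = 4×-2 + 1×3 = -5
Result: [[-3, 2], [16, -5]]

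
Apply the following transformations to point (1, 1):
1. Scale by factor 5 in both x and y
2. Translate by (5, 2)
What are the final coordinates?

Step 1: Scale (1, 1) by 5 → (5, 5)
Step 2: Translate by (5, 2) → (10, 7)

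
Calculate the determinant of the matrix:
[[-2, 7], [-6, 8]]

For a 2×2 matrix [[a, b], [c, d]], det = ad - bc
det = (-2)(8) - (7)(-6) = -16 - -42 = 26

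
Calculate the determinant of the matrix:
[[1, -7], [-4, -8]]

For a 2×2 matrix [[a, b], [c, d]], det = ad - bc
det = (1)(-8) - (-7)(-4) = -8 - 28 = -36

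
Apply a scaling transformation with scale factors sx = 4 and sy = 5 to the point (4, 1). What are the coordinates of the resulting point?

Scaling matrix:
[[4, 0], [0, 5]]
Result: (4 × 4, 1 × 5) = (16, 5)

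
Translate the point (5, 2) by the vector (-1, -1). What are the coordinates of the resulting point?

Translation by (-1, -1) (homogeneous matrix [[1, 0, -1], [0, 1, -1], [0, 0, 1]]):
x' = 5 + -1 = 4
y' = 2 + -1 = 1
Result: (4, 1)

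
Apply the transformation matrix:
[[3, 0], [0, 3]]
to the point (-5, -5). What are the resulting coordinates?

Matrix multiplication:
[[3, 0], [0, 3]] × [-5, -5]ᵀ
= [(3)(-5) + (0)(-5), (0)(-5) + (3)(-5)]ᵀ
= [-15, -15]ᵀ
Result: (-15, -15)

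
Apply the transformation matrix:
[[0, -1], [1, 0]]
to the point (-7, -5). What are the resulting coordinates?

Matrix multiplication:
[[0, -1], [1, 0]] × [-7, -5]ᵀ
= [(0)(-7) + (-1)(-5), (1)(-7) + (0)(-5)]ᵀ
= [5, -7]ᵀ
Result: (5, -7)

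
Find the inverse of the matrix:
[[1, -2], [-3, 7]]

For [[a,b],[c,d]], inverse = (1/det)·[[d,-b],[-c,a]]
det = (1)(7) - (-2)(-3) = 7 - 6 = 1
Inverse = [[7, 2], [3, 1]]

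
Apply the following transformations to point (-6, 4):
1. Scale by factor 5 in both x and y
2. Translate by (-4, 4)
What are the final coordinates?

Step 1: Scale (-6, 4) by 5 → (-30, 20)
Step 2: Translate by (-4, 4) → (-34, 24)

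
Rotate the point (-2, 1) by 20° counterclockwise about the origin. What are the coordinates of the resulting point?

Rotation matrix for 20°: [[cos 20°, -sin 20°], [sin 20°, cos 20°]] ≈ [[0.939693, -0.342020], [0.342020, 0.939693]]
[[0.939693, -0.342020], [0.342020, 0.939693]] × [-2, 1]ᵀ ≈ [-2.2214, 0.2557]ᵀ
Result: (-2.2214, 0.2557)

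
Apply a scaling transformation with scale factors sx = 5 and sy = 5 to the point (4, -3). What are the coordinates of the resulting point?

Scaling matrix:
[[5, 0], [0, 5]]
Result: (4 × 5, -3 × 5) = (20, -15)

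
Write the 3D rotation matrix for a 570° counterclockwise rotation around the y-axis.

Rotation matrix for counterclockwise 570° around y-axis:
cos(570°) = -√3/2, sin(570°) = -1/2
Result: [[-√3/2, 0, -1/2], [0, 1, 0], [1/2, 0, -√3/2]]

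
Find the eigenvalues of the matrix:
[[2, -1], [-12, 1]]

Characteristic equation: det(A - λI) = 0
λ² - (trace)λ + (det) = 0
trace = 2 + 1 = 3, det = (2)(1) - (-1)(-12) = -10
λ² - (3)λ + (-10) = 0
λ = (3 ± √((3)² - 4·(-10))) / 2 = (3 ± √49) / 2
Solving: λ = -2, 5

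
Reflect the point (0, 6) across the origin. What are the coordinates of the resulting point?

Reflection across origin: (0, 6) → (0, -6)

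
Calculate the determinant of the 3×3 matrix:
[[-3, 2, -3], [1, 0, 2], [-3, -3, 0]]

Expansion along first row:
det = -3·det([[0,2],[-3,0]]) - 2·det([[1,2],[-3,0]]) + -3·det([[1,0],[-3,-3]])
    = -3·(0·0 - 2·-3) - 2·(1·0 - 2·-3) + -3·(1·-3 - 0·-3)
    = -3·6 - 2·6 + -3·-3
    = -18 + -12 + 9 = -21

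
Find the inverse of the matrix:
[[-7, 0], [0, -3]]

For [[a,b],[c,d]], inverse = (1/det)·[[d,-b],[-c,a]]
det = (-7)(-3) - (0)(0) = 21 - 0 = 21
Inverse = (1/21)·[[-3, 0], [0, -7]]
= [[-1/7, 0], [0, -1/3]]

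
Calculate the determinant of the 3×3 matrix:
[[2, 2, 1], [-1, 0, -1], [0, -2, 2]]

Expansion along first row:
det = 2·det([[0,-1],[-2,2]]) - 2·det([[-1,-1],[0,2]]) + 1·det([[-1,0],[0,-2]])
    = 2·(0·2 - -1·-2) - 2·(-1·2 - -1·0) + 1·(-1·-2 - 0·0)
    = 2·-2 - 2·-2 + 1·2
    = -4 + 4 + 2 = 2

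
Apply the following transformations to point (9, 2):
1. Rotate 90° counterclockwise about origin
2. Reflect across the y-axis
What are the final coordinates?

Step 1: Rotate 90° → (-2, 9)
Step 2: Reflect across y-axis → (2, 9)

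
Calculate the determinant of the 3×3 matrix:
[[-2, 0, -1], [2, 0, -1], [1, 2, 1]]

Expansion along first row:
det = -2·det([[0,-1],[2,1]]) - 0·det([[2,-1],[1,1]]) + -1·det([[2,0],[1,2]])
    = -2·(0·1 - -1·2) - 0·(2·1 - -1·1) + -1·(2·2 - 0·1)
    = -2·2 - 0·3 + -1·4
    = -4 + 0 + -4 = -8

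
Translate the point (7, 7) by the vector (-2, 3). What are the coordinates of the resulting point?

Translation by (-2, 3) (homogeneous matrix [[1, 0, -2], [0, 1, 3], [0, 0, 1]]):
x' = 7 + -2 = 5
y' = 7 + 3 = 10
Result: (5, 10)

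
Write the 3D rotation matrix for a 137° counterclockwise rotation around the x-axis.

Rotation matrix for counterclockwise 137° around x-axis:
cos(137°) = -0.7314, sin(137°) = 0.6820
Result: [[1, 0, 0], [0, -0.7314, -0.6820], [0, 0.6820, -0.7314]]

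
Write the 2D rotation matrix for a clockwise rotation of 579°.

Rotation matrix formula: [[cos θ, -sin θ], [sin θ, cos θ]]
A clockwise rotation by 579° is equivalent to a counterclockwise rotation by -579°.
For θ = -579°:
cos(-579°) = -0.7771
sin(-579°) = 0.6293
Result: [[-0.7771, -0.6293], [0.6293, -0.7771]]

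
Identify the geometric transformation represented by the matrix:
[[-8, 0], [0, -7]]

This matrix represents: non-uniform scaling by sx = -8, sy = -7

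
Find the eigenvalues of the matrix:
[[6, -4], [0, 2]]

Characteristic equation: det(A - λI) = 0
λ² - (trace)λ + (det) = 0
trace = 6 + 2 = 8, det = (6)(2) - (-4)(0) = 12
λ² - (8)λ + (12) = 0
λ = (8 ± √((8)² - 4·(12))) / 2 = (8 ± √16) / 2
Solving: λ = 2, 6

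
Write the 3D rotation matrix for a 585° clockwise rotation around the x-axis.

Rotation matrix for clockwise 585° around x-axis:
A clockwise rotation by 585° is a counterclockwise rotation by -585°.
cos(-585°) = -√2/2, sin(-585°) = √2/2
Result: [[1, 0, 0], [0, -√2/2, -√2/2], [0, √2/2, -√2/2]]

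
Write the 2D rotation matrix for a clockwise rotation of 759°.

Rotation matrix formula: [[cos θ, -sin θ], [sin θ, cos θ]]
A clockwise rotation by 759° is equivalent to a counterclockwise rotation by -759°.
For θ = -759°:
cos(-759°) = 0.7771
sin(-759°) = -0.6293
Result: [[0.7771, 0.6293], [-0.6293, 0.7771]]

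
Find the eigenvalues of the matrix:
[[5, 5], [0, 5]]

Characteristic equation: det(A - λI) = 0
λ² - (trace)λ + (det) = 0
trace = 5 + 5 = 10, det = (5)(5) - (5)(0) = 25
λ² - (10)λ + (25) = 0
λ = (10 ± √((10)² - 4·(25))) / 2 = (10 ± √0) / 2
Solving: λ = 5, 5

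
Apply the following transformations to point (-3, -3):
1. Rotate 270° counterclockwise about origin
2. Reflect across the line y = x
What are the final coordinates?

Step 1: Rotate 270° → (-3, 3)
Step 2: Reflect across line y = x → (3, -3)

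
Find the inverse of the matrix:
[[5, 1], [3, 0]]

For [[a,b],[c,d]], inverse = (1/det)·[[d,-b],[-c,a]]
det = (5)(0) - (1)(3) = 0 - 3 = -3
Inverse = (1/-3)·[[0, -1], [-3, 5]]
= [[0, 1/3], [1, -5/3]]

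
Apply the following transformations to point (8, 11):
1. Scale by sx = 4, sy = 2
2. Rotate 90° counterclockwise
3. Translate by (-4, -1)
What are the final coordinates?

Step 1: Scale → (32, 22)
Step 2: Rotate 90° → (-22, 32)
Step 3: Translate → (-26, 31)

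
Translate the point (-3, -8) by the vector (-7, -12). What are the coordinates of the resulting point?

Translation by (-7, -12) (homogeneous matrix [[1, 0, -7], [0, 1, -12], [0, 0, 1]]):
x' = -3 + -7 = -10
y' = -8 + -12 = -20
Result: (-10, -20)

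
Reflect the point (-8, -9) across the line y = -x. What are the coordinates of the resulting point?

Reflection across line y = -x: (-8, -9) → (9, 8)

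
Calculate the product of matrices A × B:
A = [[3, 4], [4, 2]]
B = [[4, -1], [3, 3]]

Matrix multiplication:
C[0][0] = 3×4 + 4×3 = 24
C[0][1] = 3×-1 + 4×3 = 9
C[1][0] = 4×4 + 2×3 = 22
C[1][1] = 4×-1 + 2×3 = 2
Result: [[24, 9], [22, 2]]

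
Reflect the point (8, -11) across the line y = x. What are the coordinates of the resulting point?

Reflection across line y = x: (8, -11) → (-11, 8)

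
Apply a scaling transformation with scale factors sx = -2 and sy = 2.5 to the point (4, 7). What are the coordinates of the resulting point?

Scaling matrix:
[[-2, 0], [0, 2.50]]
Result: (4 × -2, 7 × 2.5) = (-8, 17.5)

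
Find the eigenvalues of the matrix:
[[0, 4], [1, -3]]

Characteristic equation: det(A - λI) = 0
λ² - (trace)λ + (det) = 0
trace = 0 + -3 = -3, det = (0)(-3) - (4)(1) = -4
λ² - (-3)λ + (-4) = 0
λ = (-3 ± √((-3)² - 4·(-4))) / 2 = (-3 ± √25) / 2
Solving: λ = -4, 1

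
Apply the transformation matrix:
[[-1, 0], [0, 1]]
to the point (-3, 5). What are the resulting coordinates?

Matrix multiplication:
[[-1, 0], [0, 1]] × [-3, 5]ᵀ
= [(-1)(-3) + (0)(5), (0)(-3) + (1)(5)]ᵀ
= [3, 5]ᵀ
Result: (3, 5)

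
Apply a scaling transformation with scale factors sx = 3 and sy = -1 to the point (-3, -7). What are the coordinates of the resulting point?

Scaling matrix:
[[3, 0], [0, -1]]
Result: (-3 × 3, -7 × -1) = (-9, 7)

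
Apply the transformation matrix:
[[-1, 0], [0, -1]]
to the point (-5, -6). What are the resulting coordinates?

Matrix multiplication:
[[-1, 0], [0, -1]] × [-5, -6]ᵀ
= [(-1)(-5) + (0)(-6), (0)(-5) + (-1)(-6)]ᵀ
= [5, 6]ᵀ
Result: (5, 6)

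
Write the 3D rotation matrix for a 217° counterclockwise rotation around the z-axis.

Rotation matrix for counterclockwise 217° around z-axis:
cos(217°) = -0.7986, sin(217°) = -0.6018
Result: [[-0.7986, 0.6018, 0], [-0.6018, -0.7986, 0], [0, 0, 1]]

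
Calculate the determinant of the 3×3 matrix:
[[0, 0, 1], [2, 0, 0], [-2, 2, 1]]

Expansion along first row:
det = 0·det([[0,0],[2,1]]) - 0·det([[2,0],[-2,1]]) + 1·det([[2,0],[-2,2]])
    = 0·(0·1 - 0·2) - 0·(2·1 - 0·-2) + 1·(2·2 - 0·-2)
    = 0·0 - 0·2 + 1·4
    = 0 + 0 + 4 = 4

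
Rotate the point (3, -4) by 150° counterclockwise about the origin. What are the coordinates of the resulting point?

Rotation matrix for 150°: [[cos 150°, -sin 150°], [sin 150°, cos 150°]] ≈ [[-0.866025, -0.500000], [0.500000, -0.866025]]
[[-0.866025, -0.500000], [0.500000, -0.866025]] × [3, -4]ᵀ ≈ [-0.5981, 4.9641]ᵀ
Result: (-0.5981, 4.9641)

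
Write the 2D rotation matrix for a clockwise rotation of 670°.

Rotation matrix formula: [[cos θ, -sin θ], [sin θ, cos θ]]
A clockwise rotation by 670° is equivalent to a counterclockwise rotation by -670°.
For θ = -670°:
cos(-670°) = 0.6428
sin(-670°) = 0.7660
Result: [[0.6428, -0.7660], [0.7660, 0.6428]]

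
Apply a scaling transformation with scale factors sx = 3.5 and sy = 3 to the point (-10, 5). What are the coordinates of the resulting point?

Scaling matrix:
[[3.50, 0], [0, 3]]
Result: (-10 × 3.5, 5 × 3) = (-35, 15)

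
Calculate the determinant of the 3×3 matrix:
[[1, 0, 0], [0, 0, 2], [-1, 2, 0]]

Expansion along first row:
det = 1·det([[0,2],[2,0]]) - 0·det([[0,2],[-1,0]]) + 0·det([[0,0],[-1,2]])
    = 1·(0·0 - 2·2) - 0·(0·0 - 2·-1) + 0·(0·2 - 0·-1)
    = 1·-4 - 0·2 + 0·0
    = -4 + 0 + 0 = -4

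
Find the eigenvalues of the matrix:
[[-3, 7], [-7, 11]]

Characteristic equation: det(A - λI) = 0
λ² - (trace)λ + (det) = 0
trace = -3 + 11 = 8, det = (-3)(11) - (7)(-7) = 16
λ² - (8)λ + (16) = 0
λ = (8 ± √((8)² - 4·(16))) / 2 = (8 ± √0) / 2
Solving: λ = 4, 4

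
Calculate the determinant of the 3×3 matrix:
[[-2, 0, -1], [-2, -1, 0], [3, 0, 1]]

Expansion along first row:
det = -2·det([[-1,0],[0,1]]) - 0·det([[-2,0],[3,1]]) + -1·det([[-2,-1],[3,0]])
    = -2·(-1·1 - 0·0) - 0·(-2·1 - 0·3) + -1·(-2·0 - -1·3)
    = -2·-1 - 0·-2 + -1·3
    = 2 + 0 + -3 = -1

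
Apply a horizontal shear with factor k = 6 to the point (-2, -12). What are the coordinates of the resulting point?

Shear matrix for horizontal shear with factor k = 6:
[[1, 6], [0, 1]]
Result: (-2, -12) → (-74, -12)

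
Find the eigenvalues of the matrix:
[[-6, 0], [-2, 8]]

Characteristic equation: det(A - λI) = 0
λ² - (trace)λ + (det) = 0
trace = -6 + 8 = 2, det = (-6)(8) - (0)(-2) = -48
λ² - (2)λ + (-48) = 0
λ = (2 ± √((2)² - 4·(-48))) / 2 = (2 ± √196) / 2
Solving: λ = -6, 8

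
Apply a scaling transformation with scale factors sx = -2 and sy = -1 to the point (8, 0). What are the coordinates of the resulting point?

Scaling matrix:
[[-2, 0], [0, -1]]
Result: (8 × -2, 0 × -1) = (-16, 0)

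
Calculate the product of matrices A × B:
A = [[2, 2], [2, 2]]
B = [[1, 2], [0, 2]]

Matrix multiplication:
C[0][0] = 2×1 + 2×0 = 2
C[0][1] = 2×2 + 2×2 = 8
C[1][0] = 2×1 + 2×0 = 2
C[1][1] = 2×2 + 2×2 = 8
Result: [[2, 8], [2, 8]]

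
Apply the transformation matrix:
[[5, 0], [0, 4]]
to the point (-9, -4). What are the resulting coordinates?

Matrix multiplication:
[[5, 0], [0, 4]] × [-9, -4]ᵀ
= [(5)(-9) + (0)(-4), (0)(-9) + (4)(-4)]ᵀ
= [-45, -16]ᵀ
Result: (-45, -16)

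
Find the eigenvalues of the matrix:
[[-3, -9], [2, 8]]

Characteristic equation: det(A - λI) = 0
λ² - (trace)λ + (det) = 0
trace = -3 + 8 = 5, det = (-3)(8) - (-9)(2) = -6
λ² - (5)λ + (-6) = 0
λ = (5 ± √((5)² - 4·(-6))) / 2 = (5 ± √49) / 2
Solving: λ = -1, 6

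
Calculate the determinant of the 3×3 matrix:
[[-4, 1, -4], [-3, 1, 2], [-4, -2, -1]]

Expansion along first row:
det = -4·det([[1,2],[-2,-1]]) - 1·det([[-3,2],[-4,-1]]) + -4·det([[-3,1],[-4,-2]])
    = -4·(1·-1 - 2·-2) - 1·(-3·-1 - 2·-4) + -4·(-3·-2 - 1·-4)
    = -4·3 - 1·11 + -4·10
    = -12 + -11 + -40 = -63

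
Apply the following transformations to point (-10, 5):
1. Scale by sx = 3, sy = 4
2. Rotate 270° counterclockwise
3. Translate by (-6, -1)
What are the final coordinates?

Step 1: Scale → (-30, 20)
Step 2: Rotate 270° → (20, 30)
Step 3: Translate → (14, 29)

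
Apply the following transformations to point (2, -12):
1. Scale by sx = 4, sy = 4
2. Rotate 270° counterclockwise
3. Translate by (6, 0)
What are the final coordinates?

Step 1: Scale → (8, -48)
Step 2: Rotate 270° → (-48, -8)
Step 3: Translate → (-42, -8)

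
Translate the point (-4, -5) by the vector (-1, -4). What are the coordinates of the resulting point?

Translation by (-1, -4) (homogeneous matrix [[1, 0, -1], [0, 1, -4], [0, 0, 1]]):
x' = -4 + -1 = -5
y' = -5 + -4 = -9
Result: (-5, -9)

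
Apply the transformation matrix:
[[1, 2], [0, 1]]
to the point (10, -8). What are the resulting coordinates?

Matrix multiplication:
[[1, 2], [0, 1]] × [10, -8]ᵀ
= [(1)(10) + (2)(-8), (0)(10) + (1)(-8)]ᵀ
= [-6, -8]ᵀ
Result: (-6, -8)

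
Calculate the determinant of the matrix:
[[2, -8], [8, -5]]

For a 2×2 matrix [[a, b], [c, d]], det = ad - bc
det = (2)(-5) - (-8)(8) = -10 - -64 = 54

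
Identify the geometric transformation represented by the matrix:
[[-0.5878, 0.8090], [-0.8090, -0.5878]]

This matrix represents: rotation by 234° counterclockwise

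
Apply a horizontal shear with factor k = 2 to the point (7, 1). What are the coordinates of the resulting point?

Shear matrix for horizontal shear with factor k = 2:
[[1, 2], [0, 1]]
Result: (7, 1) → (9, 1)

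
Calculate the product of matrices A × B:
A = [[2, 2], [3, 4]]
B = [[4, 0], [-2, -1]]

Matrix multiplication:
C[0][0] = 2×4 + 2×-2 = 4
C[0][1] = 2×0 + 2×-1 = -2
C[1][0] = 3×4 + 4×-2 = 4
C[1][1] = 3×0 + 4×-1 = -4
Result: [[4, -2], [4, -4]]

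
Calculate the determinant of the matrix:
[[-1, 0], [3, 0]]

For a 2×2 matrix [[a, b], [c, d]], det = ad - bc
det = (-1)(0) - (0)(3) = 0 - 0 = 0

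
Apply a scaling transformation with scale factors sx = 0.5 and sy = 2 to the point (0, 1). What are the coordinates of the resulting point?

Scaling matrix:
[[0.50, 0], [0, 2]]
Result: (0 × 0.5, 1 × 2) = (0, 2)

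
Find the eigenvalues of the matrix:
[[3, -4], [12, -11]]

Characteristic equation: det(A - λI) = 0
λ² - (trace)λ + (det) = 0
trace = 3 + -11 = -8, det = (3)(-11) - (-4)(12) = 15
λ² - (-8)λ + (15) = 0
λ = (-8 ± √((-8)² - 4·(15))) / 2 = (-8 ± √4) / 2
Solving: λ = -5, -3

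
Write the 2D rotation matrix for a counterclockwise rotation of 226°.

Rotation matrix formula: [[cos θ, -sin θ], [sin θ, cos θ]]
For θ = 226°:
cos(226°) = -0.6947
sin(226°) = -0.7193
Result: [[-0.6947, 0.7193], [-0.7193, -0.6947]]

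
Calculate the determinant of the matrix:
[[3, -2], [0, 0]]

For a 2×2 matrix [[a, b], [c, d]], det = ad - bc
det = (3)(0) - (-2)(0) = 0 - 0 = 0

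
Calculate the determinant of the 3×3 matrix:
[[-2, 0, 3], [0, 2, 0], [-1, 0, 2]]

Expansion along first row:
det = -2·det([[2,0],[0,2]]) - 0·det([[0,0],[-1,2]]) + 3·det([[0,2],[-1,0]])
    = -2·(2·2 - 0·0) - 0·(0·2 - 0·-1) + 3·(0·0 - 2·-1)
    = -2·4 - 0·0 + 3·2
    = -8 + 0 + 6 = -2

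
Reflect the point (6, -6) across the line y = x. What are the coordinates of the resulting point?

Reflection across line y = x: (6, -6) → (-6, 6)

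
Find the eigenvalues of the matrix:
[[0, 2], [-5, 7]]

Characteristic equation: det(A - λI) = 0
λ² - (trace)λ + (det) = 0
trace = 0 + 7 = 7, det = (0)(7) - (2)(-5) = 10
λ² - (7)λ + (10) = 0
λ = (7 ± √((7)² - 4·(10))) / 2 = (7 ± √9) / 2
Solving: λ = 2, 5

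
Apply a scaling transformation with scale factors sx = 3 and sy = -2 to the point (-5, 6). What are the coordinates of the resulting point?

Scaling matrix:
[[3, 0], [0, -2]]
Result: (-5 × 3, 6 × -2) = (-15, -12)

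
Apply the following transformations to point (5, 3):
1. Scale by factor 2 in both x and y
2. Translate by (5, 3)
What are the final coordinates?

Step 1: Scale (5, 3) by 2 → (10, 6)
Step 2: Translate by (5, 3) → (15, 9)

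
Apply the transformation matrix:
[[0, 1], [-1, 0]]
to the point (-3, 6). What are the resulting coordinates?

Matrix multiplication:
[[0, 1], [-1, 0]] × [-3, 6]ᵀ
= [(0)(-3) + (1)(6), (-1)(-3) + (0)(6)]ᵀ
= [6, 3]ᵀ
Result: (6, 3)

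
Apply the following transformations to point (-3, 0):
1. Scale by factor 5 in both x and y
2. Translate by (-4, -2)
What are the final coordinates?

Step 1: Scale (-3, 0) by 5 → (-15, 0)
Step 2: Translate by (-4, -2) → (-19, -2)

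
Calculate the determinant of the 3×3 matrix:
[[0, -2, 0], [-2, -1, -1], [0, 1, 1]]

Expansion along first row:
det = 0·det([[-1,-1],[1,1]]) - -2·det([[-2,-1],[0,1]]) + 0·det([[-2,-1],[0,1]])
    = 0·(-1·1 - -1·1) - -2·(-2·1 - -1·0) + 0·(-2·1 - -1·0)
    = 0·0 - -2·-2 + 0·-2
    = 0 + -4 + 0 = -4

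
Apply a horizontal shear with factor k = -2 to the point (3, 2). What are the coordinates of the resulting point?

Shear matrix for horizontal shear with factor k = -2:
[[1, -2], [0, 1]]
Result: (3, 2) → (-1, 2)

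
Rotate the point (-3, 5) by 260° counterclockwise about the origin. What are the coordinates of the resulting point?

Rotation matrix for 260°: [[cos 260°, -sin 260°], [sin 260°, cos 260°]] ≈ [[-0.173648, 0.984808], [-0.984808, -0.173648]]
[[-0.173648, 0.984808], [-0.984808, -0.173648]] × [-3, 5]ᵀ ≈ [5.4450, 2.0862]ᵀ
Result: (5.4450, 2.0862)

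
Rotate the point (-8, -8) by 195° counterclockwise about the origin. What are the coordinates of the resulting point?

Rotation matrix for 195°: [[cos 195°, -sin 195°], [sin 195°, cos 195°]] ≈ [[-0.965926, 0.258819], [-0.258819, -0.965926]]
[[-0.965926, 0.258819], [-0.258819, -0.965926]] × [-8, -8]ᵀ ≈ [5.6569, 9.7980]ᵀ
Result: (5.6569, 9.7980)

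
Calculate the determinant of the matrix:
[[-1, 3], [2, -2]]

For a 2×2 matrix [[a, b], [c, d]], det = ad - bc
det = (-1)(-2) - (3)(2) = 2 - 6 = -4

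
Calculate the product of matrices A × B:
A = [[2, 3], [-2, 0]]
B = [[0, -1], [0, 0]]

Matrix multiplication:
C[0][0] = 2×0 + 3×0 = 0
C[0][1] = 2×-1 + 3×0 = -2
C[1][0] = -2×0 + 0×0 = 0
C[1][1] = -2×-1 + 0×0 = 2
Result: [[0, -2], [0, 2]]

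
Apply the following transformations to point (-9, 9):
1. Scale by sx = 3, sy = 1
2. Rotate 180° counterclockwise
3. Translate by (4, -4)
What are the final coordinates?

Step 1: Scale → (-27, 9)
Step 2: Rotate 180° → (27, -9)
Step 3: Translate → (31, -13)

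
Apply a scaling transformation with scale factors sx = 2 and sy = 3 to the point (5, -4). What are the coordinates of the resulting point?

Scaling matrix:
[[2, 0], [0, 3]]
Result: (5 × 2, -4 × 3) = (10, -12)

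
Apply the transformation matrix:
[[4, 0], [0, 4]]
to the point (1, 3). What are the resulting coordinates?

Matrix multiplication:
[[4, 0], [0, 4]] × [1, 3]ᵀ
= [(4)(1) + (0)(3), (0)(1) + (4)(3)]ᵀ
= [4, 12]ᵀ
Result: (4, 12)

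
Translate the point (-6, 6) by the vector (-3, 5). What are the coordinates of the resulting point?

Translation by (-3, 5) (homogeneous matrix [[1, 0, -3], [0, 1, 5], [0, 0, 1]]):
x' = -6 + -3 = -9
y' = 6 + 5 = 11
Result: (-9, 11)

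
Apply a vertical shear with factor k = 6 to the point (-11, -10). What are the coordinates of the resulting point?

Shear matrix for vertical shear with factor k = 6:
[[1, 0], [6, 1]]
Result: (-11, -10) → (-11, -76)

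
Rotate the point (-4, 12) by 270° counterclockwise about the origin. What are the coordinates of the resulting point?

Rotation matrix for 270°: [[cos 270°, -sin 270°], [sin 270°, cos 270°]] = [[0, 1], [-1, 0]]
[[0, 1], [-1, 0]] × [-4, 12]ᵀ = [12, 4]ᵀ
Result: (12, 4)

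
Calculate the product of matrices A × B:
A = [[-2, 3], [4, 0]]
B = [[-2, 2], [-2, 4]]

Matrix multiplication:
C[0][0] = -2×-2 + 3×-2 = -2
C[0][1] = -2×2 + 3×4 = 8
C[1][0] = 4×-2 + 0×-2 = -8
C[1][1] = 4×2 + 0×4 = 8
Result: [[-2, 8], [-8, 8]]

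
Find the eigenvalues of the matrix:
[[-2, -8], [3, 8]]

Characteristic equation: det(A - λI) = 0
λ² - (trace)λ + (det) = 0
trace = -2 + 8 = 6, det = (-2)(8) - (-8)(3) = 8
λ² - (6)λ + (8) = 0
λ = (6 ± √((6)² - 4·(8))) / 2 = (6 ± √4) / 2
Solving: λ = 2, 4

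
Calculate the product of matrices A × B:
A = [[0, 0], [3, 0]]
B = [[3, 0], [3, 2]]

Matrix multiplication:
C[0][0] = 0×3 + 0×3 = 0
C[0][1] = 0×0 + 0×2 = 0
C[1][0] = 3×3 + 0×3 = 9
C[1][1] = 3×0 + 0×2 = 0
Result: [[0, 0], [9, 0]]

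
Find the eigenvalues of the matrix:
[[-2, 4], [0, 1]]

Characteristic equation: det(A - λI) = 0
λ² - (trace)λ + (det) = 0
trace = -2 + 1 = -1, det = (-2)(1) - (4)(0) = -2
λ² - (-1)λ + (-2) = 0
λ = (-1 ± √((-1)² - 4·(-2))) / 2 = (-1 ± √9) / 2
Solving: λ = -2, 1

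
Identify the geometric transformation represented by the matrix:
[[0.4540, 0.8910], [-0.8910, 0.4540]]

This matrix represents: rotation by 297° counterclockwise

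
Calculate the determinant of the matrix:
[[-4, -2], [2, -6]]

For a 2×2 matrix [[a, b], [c, d]], det = ad - bc
det = (-4)(-6) - (-2)(2) = 24 - -4 = 28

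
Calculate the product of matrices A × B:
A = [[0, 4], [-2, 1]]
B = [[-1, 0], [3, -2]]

Matrix multiplication:
C[0][0] = 0×-1 + 4×3 = 12
C[0][1] = 0×0 + 4×-2 = -8
C[1][0] = -2×-1 + 1×3 = 5
C[1][1] = -2×0 + 1×-2 = -2
Result: [[12, -8], [5, -2]]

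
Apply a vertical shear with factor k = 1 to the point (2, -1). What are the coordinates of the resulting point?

Shear matrix for vertical shear with factor k = 1:
[[1, 0], [1, 1]]
Result: (2, -1) → (2, 1)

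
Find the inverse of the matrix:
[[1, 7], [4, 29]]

For [[a,b],[c,d]], inverse = (1/det)·[[d,-b],[-c,a]]
det = (1)(29) - (7)(4) = 29 - 28 = 1
Inverse = [[29, -7], [-4, 1]]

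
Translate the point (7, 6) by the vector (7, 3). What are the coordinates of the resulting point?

Translation by (7, 3) (homogeneous matrix [[1, 0, 7], [0, 1, 3], [0, 0, 1]]):
x' = 7 + 7 = 14
y' = 6 + 3 = 9
Result: (14, 9)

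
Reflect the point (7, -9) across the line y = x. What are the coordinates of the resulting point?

Reflection across line y = x: (7, -9) → (-9, 7)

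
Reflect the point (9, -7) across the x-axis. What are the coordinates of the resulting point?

Reflection across x-axis: (9, -7) → (9, 7)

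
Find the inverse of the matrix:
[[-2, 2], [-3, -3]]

For [[a,b],[c,d]], inverse = (1/det)·[[d,-b],[-c,a]]
det = (-2)(-3) - (2)(-3) = 6 - -6 = 12
Inverse = (1/12)·[[-3, -2], [3, -2]]
= [[-1/4, -1/6], [1/4, -1/6]]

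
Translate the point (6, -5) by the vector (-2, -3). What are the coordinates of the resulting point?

Translation by (-2, -3) (homogeneous matrix [[1, 0, -2], [0, 1, -3], [0, 0, 1]]):
x' = 6 + -2 = 4
y' = -5 + -3 = -8
Result: (4, -8)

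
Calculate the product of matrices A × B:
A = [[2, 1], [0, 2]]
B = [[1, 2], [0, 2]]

Matrix multiplication:
C[0][0] = 2×1 + 1×0 = 2
C[0][1] = 2×2 + 1×2 = 6
C[1][0] = 0×1 + 2×0 = 0
C[1][1] = 0×2 + 2×2 = 4
Result: [[2, 6], [0, 4]]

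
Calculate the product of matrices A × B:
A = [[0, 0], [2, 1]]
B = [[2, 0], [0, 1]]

Matrix multiplication:
C[0][0] = 0×2 + 0×0 = 0
C[0][1] = 0×0 + 0×1 = 0
C[1][0] = 2×2 + 1×0 = 4
C[1][1] = 2×0 + 1×1 = 1
Result: [[0, 0], [4, 1]]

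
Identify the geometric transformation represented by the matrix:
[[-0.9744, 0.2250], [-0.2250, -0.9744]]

This matrix represents: rotation by 193° counterclockwise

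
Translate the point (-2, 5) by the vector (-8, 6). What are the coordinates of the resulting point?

Translation by (-8, 6) (homogeneous matrix [[1, 0, -8], [0, 1, 6], [0, 0, 1]]):
x' = -2 + -8 = -10
y' = 5 + 6 = 11
Result: (-10, 11)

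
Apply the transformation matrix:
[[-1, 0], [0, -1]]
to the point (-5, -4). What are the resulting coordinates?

Matrix multiplication:
[[-1, 0], [0, -1]] × [-5, -4]ᵀ
= [(-1)(-5) + (0)(-4), (0)(-5) + (-1)(-4)]ᵀ
= [5, 4]ᵀ
Result: (5, 4)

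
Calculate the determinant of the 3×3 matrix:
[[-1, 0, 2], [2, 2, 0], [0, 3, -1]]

Expansion along first row:
det = -1·det([[2,0],[3,-1]]) - 0·det([[2,0],[0,-1]]) + 2·det([[2,2],[0,3]])
    = -1·(2·-1 - 0·3) - 0·(2·-1 - 0·0) + 2·(2·3 - 2·0)
    = -1·-2 - 0·-2 + 2·6
    = 2 + 0 + 12 = 14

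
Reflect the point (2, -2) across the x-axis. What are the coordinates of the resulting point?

Reflection across x-axis: (2, -2) → (2, 2)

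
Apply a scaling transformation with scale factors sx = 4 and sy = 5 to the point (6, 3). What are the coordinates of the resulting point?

Scaling matrix:
[[4, 0], [0, 5]]
Result: (6 × 4, 3 × 5) = (24, 15)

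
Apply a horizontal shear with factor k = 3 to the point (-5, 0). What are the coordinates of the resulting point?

Shear matrix for horizontal shear with factor k = 3:
[[1, 3], [0, 1]]
Result: (-5, 0) → (-5, 0)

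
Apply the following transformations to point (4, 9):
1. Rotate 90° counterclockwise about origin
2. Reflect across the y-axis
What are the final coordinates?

Step 1: Rotate 90° → (-9, 4)
Step 2: Reflect across y-axis → (9, 4)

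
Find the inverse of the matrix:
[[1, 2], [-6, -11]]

For [[a,b],[c,d]], inverse = (1/det)·[[d,-b],[-c,a]]
det = (1)(-11) - (2)(-6) = -11 - -12 = 1
Inverse = [[-11, -2], [6, 1]]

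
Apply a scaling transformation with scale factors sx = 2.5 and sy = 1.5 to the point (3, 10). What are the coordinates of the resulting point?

Scaling matrix:
[[2.50, 0], [0, 1.50]]
Result: (3 × 2.5, 10 × 1.5) = (7.5, 15)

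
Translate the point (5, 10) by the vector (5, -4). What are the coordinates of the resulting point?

Translation by (5, -4) (homogeneous matrix [[1, 0, 5], [0, 1, -4], [0, 0, 1]]):
x' = 5 + 5 = 10
y' = 10 + -4 = 6
Result: (10, 6)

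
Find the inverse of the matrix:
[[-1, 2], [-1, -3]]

For [[a,b],[c,d]], inverse = (1/det)·[[d,-b],[-c,a]]
det = (-1)(-3) - (2)(-1) = 3 - -2 = 5
Inverse = (1/5)·[[-3, -2], [1, -1]]
= [[-3/5, -2/5], [1/5, -1/5]]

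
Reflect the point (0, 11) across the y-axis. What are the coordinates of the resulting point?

Reflection across y-axis: (0, 11) → (0, 11)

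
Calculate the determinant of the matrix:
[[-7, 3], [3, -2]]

For a 2×2 matrix [[a, b], [c, d]], det = ad - bc
det = (-7)(-2) - (3)(3) = 14 - 9 = 5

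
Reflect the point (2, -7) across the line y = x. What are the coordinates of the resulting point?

Reflection across line y = x: (2, -7) → (-7, 2)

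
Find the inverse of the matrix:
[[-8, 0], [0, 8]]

For [[a,b],[c,d]], inverse = (1/det)·[[d,-b],[-c,a]]
det = (-8)(8) - (0)(0) = -64 - 0 = -64
Inverse = (1/-64)·[[8, 0], [0, -8]]
= [[-1/8, 0], [0, 1/8]]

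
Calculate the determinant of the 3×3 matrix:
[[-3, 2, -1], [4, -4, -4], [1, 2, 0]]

Expansion along first row:
det = -3·det([[-4,-4],[2,0]]) - 2·det([[4,-4],[1,0]]) + -1·det([[4,-4],[1,2]])
    = -3·(-4·0 - -4·2) - 2·(4·0 - -4·1) + -1·(4·2 - -4·1)
    = -3·8 - 2·4 + -1·12
    = -24 + -8 + -12 = -44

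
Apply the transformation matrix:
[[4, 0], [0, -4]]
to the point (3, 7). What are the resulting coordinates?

Matrix multiplication:
[[4, 0], [0, -4]] × [3, 7]ᵀ
= [(4)(3) + (0)(7), (0)(3) + (-4)(7)]ᵀ
= [12, -28]ᵀ
Result: (12, -28)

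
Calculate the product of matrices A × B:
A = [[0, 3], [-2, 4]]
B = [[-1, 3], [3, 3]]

Matrix multiplication:
C[0][0] = 0×-1 + 3×3 = 9
C[0][1] = 0×3 + 3×3 = 9
C[1][0] = -2×-1 + 4×3 = 14
C[1][1] = -2×3 + 4×3 = 6
Result: [[9, 9], [14, 6]]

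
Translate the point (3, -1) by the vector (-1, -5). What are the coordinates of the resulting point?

Translation by (-1, -5) (homogeneous matrix [[1, 0, -1], [0, 1, -5], [0, 0, 1]]):
x' = 3 + -1 = 2
y' = -1 + -5 = -6
Result: (2, -6)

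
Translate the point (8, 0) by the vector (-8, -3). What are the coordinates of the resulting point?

Translation by (-8, -3) (homogeneous matrix [[1, 0, -8], [0, 1, -3], [0, 0, 1]]):
x' = 8 + -8 = 0
y' = 0 + -3 = -3
Result: (0, -3)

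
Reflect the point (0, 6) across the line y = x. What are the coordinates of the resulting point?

Reflection across line y = x: (0, 6) → (6, 0)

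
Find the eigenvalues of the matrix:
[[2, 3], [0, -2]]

Characteristic equation: det(A - λI) = 0
λ² - (trace)λ + (det) = 0
trace = 2 + -2 = 0, det = (2)(-2) - (3)(0) = -4
λ² - (0)λ + (-4) = 0
λ = (0 ± √((0)² - 4·(-4))) / 2 = (0 ± √16) / 2
Solving: λ = -2, 2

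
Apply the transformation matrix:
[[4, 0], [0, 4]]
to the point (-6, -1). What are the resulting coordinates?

Matrix multiplication:
[[4, 0], [0, 4]] × [-6, -1]ᵀ
= [(4)(-6) + (0)(-1), (0)(-6) + (4)(-1)]ᵀ
= [-24, -4]ᵀ
Result: (-24, -4)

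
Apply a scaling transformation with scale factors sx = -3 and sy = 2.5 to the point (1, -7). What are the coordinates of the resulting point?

Scaling matrix:
[[-3, 0], [0, 2.50]]
Result: (1 × -3, -7 × 2.5) = (-3, -17.5)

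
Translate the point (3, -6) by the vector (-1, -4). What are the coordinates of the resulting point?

Translation by (-1, -4) (homogeneous matrix [[1, 0, -1], [0, 1, -4], [0, 0, 1]]):
x' = 3 + -1 = 2
y' = -6 + -4 = -10
Result: (2, -10)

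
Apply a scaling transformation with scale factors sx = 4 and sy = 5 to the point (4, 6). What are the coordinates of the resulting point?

Scaling matrix:
[[4, 0], [0, 5]]
Result: (4 × 4, 6 × 5) = (16, 30)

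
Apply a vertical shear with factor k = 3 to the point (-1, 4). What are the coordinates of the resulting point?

Shear matrix for vertical shear with factor k = 3:
[[1, 0], [3, 1]]
Result: (-1, 4) → (-1, 1)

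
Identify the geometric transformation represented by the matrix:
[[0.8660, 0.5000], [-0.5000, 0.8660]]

This matrix represents: rotation by 330° counterclockwise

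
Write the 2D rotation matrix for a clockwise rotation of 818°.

Rotation matrix formula: [[cos θ, -sin θ], [sin θ, cos θ]]
A clockwise rotation by 818° is equivalent to a counterclockwise rotation by -818°.
For θ = -818°:
cos(-818°) = -0.1392
sin(-818°) = -0.9903
Result: [[-0.1392, 0.9903], [-0.9903, -0.1392]]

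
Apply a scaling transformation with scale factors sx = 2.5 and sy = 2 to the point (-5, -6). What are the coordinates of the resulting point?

Scaling matrix:
[[2.50, 0], [0, 2]]
Result: (-5 × 2.5, -6 × 2) = (-12.5, -12)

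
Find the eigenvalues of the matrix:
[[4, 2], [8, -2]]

Characteristic equation: det(A - λI) = 0
λ² - (trace)λ + (det) = 0
trace = 4 + -2 = 2, det = (4)(-2) - (2)(8) = -24
λ² - (2)λ + (-24) = 0
λ = (2 ± √((2)² - 4·(-24))) / 2 = (2 ± √100) / 2
Solving: λ = -4, 6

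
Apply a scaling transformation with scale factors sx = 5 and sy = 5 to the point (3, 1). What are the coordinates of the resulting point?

Scaling matrix:
[[5, 0], [0, 5]]
Result: (3 × 5, 1 × 5) = (15, 5)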